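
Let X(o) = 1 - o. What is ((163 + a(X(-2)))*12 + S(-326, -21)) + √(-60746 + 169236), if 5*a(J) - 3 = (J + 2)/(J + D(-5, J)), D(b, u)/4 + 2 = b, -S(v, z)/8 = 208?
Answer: 7468/25 + √108490 ≈ 628.10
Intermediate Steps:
S(v, z) = -1664 (S(v, z) = -8*208 = -1664)
D(b, u) = -8 + 4*b
a(J) = ⅗ + (2 + J)/(5*(-28 + J)) (a(J) = ⅗ + ((J + 2)/(J + (-8 + 4*(-5))))/5 = ⅗ + ((2 + J)/(J + (-8 - 20)))/5 = ⅗ + ((2 + J)/(J - 28))/5 = ⅗ + ((2 + J)/(-28 + J))/5 = ⅗ + (2 + J)/(5*(-28 + J)))
((163 + a(X(-2)))*12 + S(-326, -21)) + √(-60746 + 169236) = ((163 + 2*(-41 + 2*(1 - 1*(-2)))/(5*(-28 + (1 - 1*(-2)))))*12 - 1664) + √(-60746 + 169236) = ((163 + 2*(-41 + 2*(1 + 2))/(5*(-28 + (1 + 2))))*12 - 1664) + √108490 = ((163 + 2*(-41 + 2*3)/(5*(-28 + 3)))*12 - 1664) + √108490 = ((163 + (⅖)*(-41 + 6)/(-25))*12 - 1664) + √108490 = ((163 + (⅖)*(-1/25)*(-35))*12 - 1664) + √108490 = ((163 + 14/25)*12 - 1664) + √108490 = ((4089/25)*12 - 1664) + √108490 = (49068/25 - 1664) + √108490 = 7468/25 + √108490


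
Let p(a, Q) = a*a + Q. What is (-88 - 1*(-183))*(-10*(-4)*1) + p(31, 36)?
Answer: 4797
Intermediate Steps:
p(a, Q) = Q + a**2 (p(a, Q) = a**2 + Q = Q + a**2)
(-88 - 1*(-183))*(-10*(-4)*1) + p(31, 36) = (-88 - 1*(-183))*(-10*(-4)*1) + (36 + 31**2) = (-88 + 183)*(40*1) + (36 + 961) = 95*40 + 997 = 3800 + 997 = 4797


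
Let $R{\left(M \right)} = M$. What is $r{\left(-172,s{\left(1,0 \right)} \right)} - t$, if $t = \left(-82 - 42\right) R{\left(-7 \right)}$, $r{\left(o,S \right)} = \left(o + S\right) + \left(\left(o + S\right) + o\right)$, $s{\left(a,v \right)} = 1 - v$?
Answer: $-1382$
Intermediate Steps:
$r{\left(o,S \right)} = 2 S + 3 o$ ($r{\left(o,S \right)} = \left(S + o\right) + \left(\left(S + o\right) + o\right) = \left(S + o\right) + \left(S + 2 o\right) = 2 S + 3 o$)
$t = 868$ ($t = \left(-82 - 42\right) \left(-7\right) = \left(-124\right) \left(-7\right) = 868$)
$r{\left(-172,s{\left(1,0 \right)} \right)} - t = \left(2 \left(1 - 0\right) + 3 \left(-172\right)\right) - 868 = \left(2 \left(1 + 0\right) - 516\right) - 868 = \left(2 \cdot 1 - 516\right) - 868 = \left(2 - 516\right) - 868 = -514 - 868 = -1382$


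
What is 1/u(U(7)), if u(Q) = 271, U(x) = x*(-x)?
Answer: 1/271 ≈ 0.0036900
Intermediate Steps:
U(x) = -x**2
1/u(U(7)) = 1/271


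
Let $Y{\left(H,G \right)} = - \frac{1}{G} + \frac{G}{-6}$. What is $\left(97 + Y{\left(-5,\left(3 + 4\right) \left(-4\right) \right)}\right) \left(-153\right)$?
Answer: $- \frac{435693}{28} \approx -15560.0$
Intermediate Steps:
$Y{\left(H,G \right)} = - \frac{1}{G} - \frac{G}{6}$ ($Y{\left(H,G \right)} = - \frac{1}{G} + G \left(- \frac{1}{6}\right) = - \frac{1}{G} - \frac{G}{6}$)
$\left(97 + Y{\left(-5,\left(3 + 4\right) \left(-4\right) \right)}\right) \left(-153\right) = \left(97 - \left(\frac{1}{\left(3 + 4\right) \left(-4\right)} + \frac{1}{6} \left(3 + 4\right) \left(-4\right)\right)\right) \left(-153\right) = \left(97 - \left(\frac{1}{7 \left(-4\right)} + \frac{1}{6} \cdot 7 \left(-4\right)\right)\right) \left(-153\right) = \left(97 - - \frac{395}{84}\right) \left(-153\right) = \left(97 + \left(\left(-1\right) \left(- \frac{1}{28}\right) + \frac{14}{3}\right)\right) \left(-153\right) = \left(97 + \left(\frac{1}{28} + \frac{14}{3}\right)\right) \left(-153\right) = \left(97 + \frac{395}{84}\right) \left(-153\right) = \frac{8543}{84} \left(-153\right) = - \frac{435693}{28}$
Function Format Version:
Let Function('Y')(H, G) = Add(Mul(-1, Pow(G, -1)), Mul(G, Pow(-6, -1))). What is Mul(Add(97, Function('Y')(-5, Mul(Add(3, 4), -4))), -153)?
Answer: Rational(-435693, 28) ≈ -15560.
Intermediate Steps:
Function('Y')(H, G) = Add(Mul(-1, Pow(G, -1)), Mul(Rational(-1, 6), G)) (Function('Y')(H, G) = Add(Mul(-1, Pow(G, -1)), Mul(G, Rational(-1, 6))) = Add(Mul(-1, Pow(G, -1)), Mul(Rational(-1, 6), G)))
Mul(Add(97, Function('Y')(-5, Mul(Add(3, 4), -4))), -153) = Mul(Add(97, Add(Mul(-1, Pow(Mul(Add(3, 4), -4), -1)), Mul(Rational(-1, 6), Mul(Add(3, 4), -4)))), -153) = Mul(Add(97, Add(Mul(-1, Pow(Mul(7, -4), -1)), Mul(Rational(-1, 6), Mul(7, -4)))), -153) = Mul(Add(97, Add(Mul(-1, Pow(-28, -1)), Mul(Rational(-1, 6), -28))), -153) = Mul(Add(97, Add(Mul(-1, Rational(-1, 28)), Rational(14, 3))), -153) = Mul(Add(97, Add(Rational(1, 28), Rational(14, 3))), -153) = Mul(Add(97, Rational(395, 84)), -153) = Mul(Rational(8543, 84), -153) = Rational(-435693, 28)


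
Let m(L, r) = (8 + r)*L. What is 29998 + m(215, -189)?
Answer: -8917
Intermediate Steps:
m(L, r) = L*(8 + r)
29998 + m(215, -189) = 29998 + 215*(8 - 189) = 29998 + 215*(-181) = 29998 - 38915 = -8917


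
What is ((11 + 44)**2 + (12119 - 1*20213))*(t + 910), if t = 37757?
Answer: -196003023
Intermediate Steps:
((11 + 44)**2 + (12119 - 1*20213))*(t + 910) = ((11 + 44)**2 + (12119 - 1*20213))*(37757 + 910) = (55**2 + (12119 - 20213))*38667 = (3025 - 8094)*38667 = -5069*38667 = -196003023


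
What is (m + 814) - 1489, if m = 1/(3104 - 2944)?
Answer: -107999/160 ≈ -674.99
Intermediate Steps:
m = 1/160 ≈ 0.0062500
(m + 814) - 1489 = (1/160 + 814) - 1489 = 130241/160 - 1489 = -107999/160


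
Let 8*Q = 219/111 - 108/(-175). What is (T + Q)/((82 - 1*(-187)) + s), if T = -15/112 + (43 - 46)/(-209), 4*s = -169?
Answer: 4421203/4909681700 ≈ 0.00090051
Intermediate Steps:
s = -169/4 (s = (1/4)*(-169) = -169/4 ≈ -42.250)
Q = 16771/51800 (Q = (219/111 - 108/(-175))/8 = (219*(1/111) - 108*(-1/175))/8 = (73/37 + 108/175)/8 = (1/8)*(16771/6475) = 16771/51800 ≈ 0.32376)
T = -2799/23408 (T = -15*1/112 - 3*(-1/209) = -15/112 + 3/209 = -2799/23408 ≈ -0.11957)
(T + Q)/((82 - 1*(-187)) + s) = (-2799/23408 + 16771/51800)/((82 - 1*(-187)) - 169/4) = 4421203/(21652400*((82 + 187) - 169/4)) = 4421203/(21652400*(269 - 169/4)) = 4421203/(21652400*(907/4)) = (4421203/21652400)*(4/907) = 4421203/4909681700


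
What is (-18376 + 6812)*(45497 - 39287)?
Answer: -71812440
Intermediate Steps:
(-18376 + 6812)*(45497 - 39287) = -11564*6210 = -71812440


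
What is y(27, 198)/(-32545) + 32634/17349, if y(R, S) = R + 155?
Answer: 352972004/188207735 ≈ 1.8754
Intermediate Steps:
y(R, S) = 155 + R
y(27, 198)/(-32545) + 32634/17349 = (155 + 27)/(-32545) + 32634/17349 = 182*(-1/32545) + 32634*(1/17349) = -182/32545 + 10878/5783 = 352972004/188207735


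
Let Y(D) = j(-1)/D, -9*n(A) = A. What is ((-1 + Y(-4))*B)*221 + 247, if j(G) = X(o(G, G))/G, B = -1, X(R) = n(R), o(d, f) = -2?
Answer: 8203/18 ≈ 455.72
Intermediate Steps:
n(A) = -A/9
X(R) = -R/9
j(G) = 2/(9*G) (j(G) = (-⅑*(-2))/G = 2/(9*G))
Y(D) = -2/(9*D) (Y(D) = ((2/9)/(-1))/D = ((2/9)*(-1))/D = -2/(9*D))
((-1 + Y(-4))*B)*221 + 247 = ((-1 - 2/9/(-4))*(-1))*221 + 247 = ((-1 - 2/9*(-¼))*(-1))*221 + 247 = ((-1 + 1/18)*(-1))*221 + 247 = -17/18*(-1)*221 + 247 = (17/18)*221 + 247 = 3757/18 + 247 = 8203/18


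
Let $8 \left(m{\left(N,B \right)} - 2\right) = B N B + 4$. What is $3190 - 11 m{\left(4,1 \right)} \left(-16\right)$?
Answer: $3718$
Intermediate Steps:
$m{\left(N,B \right)} = \frac{5}{2} + \frac{N B^{2}}{8}$ ($m{\left(N,B \right)} = 2 + \frac{B N B + 4}{8} = 2 + \frac{N B^{2} + 4}{8} = 2 + \frac{4 + N B^{2}}{8} = 2 + \left(\frac{1}{2} + \frac{N B^{2}}{8}\right) = \frac{5}{2} + \frac{N B^{2}}{8}$)
$3190 - 11 m{\left(4,1 \right)} \left(-16\right) = 3190 - 11 \left(\frac{5}{2} + \frac{1}{8} \cdot 4 \cdot 1^{2}\right) \left(-16\right) = 3190 - 11 \left(\frac{5}{2} + \frac{1}{8} \cdot 4 \cdot 1\right) \left(-16\right) = 3190 - 11 \left(\frac{5}{2} + \frac{1}{2}\right) \left(-16\right) = 3190 - 11 \cdot 3 \left(-16\right) = 3190 - 33 \left(-16\right) = 3190 - -528 = 3190 + 528 = 3718$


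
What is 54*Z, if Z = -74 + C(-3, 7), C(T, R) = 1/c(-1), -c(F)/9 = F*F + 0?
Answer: -4002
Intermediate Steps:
c(F) = -9*F**2 (c(F) = -9*(F*F + 0) = -9*(F**2 + 0) = -9*F**2)
C(T, R) = -1/9 (C(T, R) = 1/(-9*(-1)**2) = 1/(-9*1) = 1/(-9) = -1/9)
Z = -667/9 (Z = -74 - 1/9 = -667/9 ≈ -74.111)
54*Z = 54*(-667/9) = -4002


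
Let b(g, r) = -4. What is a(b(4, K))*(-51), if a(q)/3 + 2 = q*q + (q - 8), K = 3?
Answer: -306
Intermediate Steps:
a(q) = -30 + 3*q + 3*q² (a(q) = -6 + 3*(q*q + (q - 8)) = -6 + 3*(q² + (-8 + q)) = -6 + 3*(-8 + q + q²) = -6 + (-24 + 3*q + 3*q²) = -30 + 3*q + 3*q²)
a(b(4, K))*(-51) = (-30 + 3*(-4) + 3*(-4)²)*(-51) = (-30 - 12 + 3*16)*(-51) = (-30 - 12 + 48)*(-51) = 6*(-51) = -306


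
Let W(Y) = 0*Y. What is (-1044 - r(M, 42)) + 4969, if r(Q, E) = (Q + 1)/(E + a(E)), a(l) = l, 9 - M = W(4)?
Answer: 164845/42 ≈ 3924.9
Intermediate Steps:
W(Y) = 0
M = 9 (M = 9 - 1*0 = 9 + 0 = 9)
r(Q, E) = (1 + Q)/(2*E) (r(Q, E) = (Q + 1)/(E + E) = (1 + Q)/((2*E)) = (1 + Q)*(1/(2*E)) = (1 + Q)/(2*E))
(-1044 - r(M, 42)) + 4969 = (-1044 - (1 + 9)/(2*42)) + 4969 = (-1044 - 10/(2*42)) + 4969 = (-1044 - 1*5/42) + 4969 = (-1044 - 5/42) + 4969 = -43853/42 + 4969 = 164845/42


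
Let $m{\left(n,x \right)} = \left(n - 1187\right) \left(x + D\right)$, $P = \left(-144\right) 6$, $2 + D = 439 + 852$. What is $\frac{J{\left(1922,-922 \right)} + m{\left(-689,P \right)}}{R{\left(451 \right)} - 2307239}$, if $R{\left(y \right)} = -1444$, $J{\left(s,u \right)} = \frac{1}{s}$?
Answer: $\frac{510803533}{1479096242} \approx 0.34535$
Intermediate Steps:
$D = 1289$ ($D = -2 + \left(439 + 852\right) = -2 + 1291 = 1289$)
$P = -864$
$m{\left(n,x \right)} = \left(-1187 + n\right) \left(1289 + x\right)$ ($m{\left(n,x \right)} = \left(n - 1187\right) \left(x + 1289\right) = \left(-1187 + n\right) \left(1289 + x\right)$)
$\frac{J{\left(1922,-922 \right)} + m{\left(-689,P \right)}}{R{\left(451 \right)} - 2307239} = \frac{\frac{1}{1922} - 797300}{-1444 - 2307239} = \frac{\frac{1}{1922} + \left(-1530043 + 1025568 - 888121 + 595296\right)}{-2308683} = \left(\frac{1}{1922} - 797300\right) \left(- \frac{1}{2308683}\right) = \left(- \frac{1532410599}{1922}\right) \left(- \frac{1}{2308683}\right) = \frac{510803533}{1479096242}$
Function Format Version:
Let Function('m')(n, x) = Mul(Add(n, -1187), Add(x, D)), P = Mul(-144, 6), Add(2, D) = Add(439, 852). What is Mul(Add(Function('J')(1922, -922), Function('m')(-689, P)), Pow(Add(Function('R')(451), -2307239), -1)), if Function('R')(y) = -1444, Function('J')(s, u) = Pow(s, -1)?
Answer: Rational(510803533, 1479096242) ≈ 0.34535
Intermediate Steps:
D = 1289 (D = Add(-2, Add(439, 852)) = Add(-2, 1291) = 1289)
P = -864
Function('m')(n, x) = Mul(Add(-1187, n), Add(1289, x)) (Function('m')(n, x) = Mul(Add(n, -1187), Add(x, 1289)) = Mul(Add(-1187, n), Add(1289, x)))
Mul(Add(Function('J')(1922, -922), Function('m')(-689, P)), Pow(Add(Function('R')(451), -2307239), -1)) = Mul(Add(Pow(1922, -1), Add(-1530043, Mul(-1187, -864), Mul(1289, -689), Mul(-689, -864))), Pow(Add(-1444, -2307239), -1)) = Mul(Add(Rational(1, 1922), Add(-1530043, 1025568, -888121, 595296)), Pow(-2308683, -1)) = Mul(Add(Rational(1, 1922), -797300), Rational(-1, 2308683)) = Mul(Rational(-1532410599, 1922), Rational(-1, 2308683)) = Rational(510803533, 1479096242)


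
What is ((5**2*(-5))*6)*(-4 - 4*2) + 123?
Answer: 9123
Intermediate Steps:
((5**2*(-5))*6)*(-4 - 4*2) + 123 = ((25*(-5))*6)*(-4 - 8) + 123 = -125*6*(-12) + 123 = -750*(-12) + 123 = 9000 + 123 = 9123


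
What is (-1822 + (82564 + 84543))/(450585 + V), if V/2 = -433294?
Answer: -165285/416003 ≈ -0.39732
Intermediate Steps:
V = -866588 (V = 2*(-433294) = -866588)
(-1822 + (82564 + 84543))/(450585 + V) = (-1822 + (82564 + 84543))/(450585 - 866588) = (-1822 + 167107)/(-416003) = 165285*(-1/416003) = -165285/416003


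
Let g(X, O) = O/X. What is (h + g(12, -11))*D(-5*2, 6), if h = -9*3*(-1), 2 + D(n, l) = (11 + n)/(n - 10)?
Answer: -12833/240 ≈ -53.471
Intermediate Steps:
D(n, l) = -2 + (11 + n)/(-10 + n) (D(n, l) = -2 + (11 + n)/(n - 10) = -2 + (11 + n)/(-10 + n))
h = 27 (h = -27*(-1) = 27)
(h + g(12, -11))*D(-5*2, 6) = (27 - 11/12)*((31 - (-5)*2)/(-10 - 5*2)) = (27 - 11*1/12)*((31 - 1*(-10))/(-10 - 10)) = (27 - 11/12)*((31 + 10)/(-20)) = 313*(-1/20*41)/12 = (313/12)*(-41/20) = -12833/240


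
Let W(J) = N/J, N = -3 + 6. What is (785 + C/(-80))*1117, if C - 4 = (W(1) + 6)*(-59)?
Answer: 70736259/80 ≈ 8.8420e+5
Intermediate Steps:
N = 3
W(J) = 3/J
C = -527 (C = 4 + (3/1 + 6)*(-59) = 4 + (3*1 + 6)*(-59) = 4 + (3 + 6)*(-59) = 4 + 9*(-59) = 4 - 531 = -527)
(785 + C/(-80))*1117 = (785 - 527/(-80))*1117 = (785 - 527*(-1/80))*1117 = (785 + 527/80)*1117 = (63327/80)*1117 = 70736259/80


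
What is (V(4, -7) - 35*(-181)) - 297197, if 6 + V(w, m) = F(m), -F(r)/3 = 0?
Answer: -290868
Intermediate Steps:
F(r) = 0 (F(r) = -3*0 = 0)
V(w, m) = -6 (V(w, m) = -6 + 0 = -6)
(V(4, -7) - 35*(-181)) - 297197 = (-6 - 35*(-181)) - 297197 = (-6 + 6335) - 297197 = 6329 - 297197 = -290868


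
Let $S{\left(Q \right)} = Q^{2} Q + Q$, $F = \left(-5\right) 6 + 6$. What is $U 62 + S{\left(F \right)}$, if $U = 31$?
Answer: $-11926$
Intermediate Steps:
$F = -24$ ($F = -30 + 6 = -24$)
$S{\left(Q \right)} = Q + Q^{3}$ ($S{\left(Q \right)} = Q^{3} + Q = Q + Q^{3}$)
$U 62 + S{\left(F \right)} = 31 \cdot 62 + \left(-24 + \left(-24\right)^{3}\right) = 1922 - 13848 = -11926$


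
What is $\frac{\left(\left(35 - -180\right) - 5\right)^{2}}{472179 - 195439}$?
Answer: $\frac{2205}{13837} \approx 0.15936$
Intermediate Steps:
$\frac{\left(\left(35 - -180\right) - 5\right)^{2}}{472179 - 195439} = \frac{\left(\left(35 + 180\right) - 5\right)^{2}}{276740} = \left(215 - 5\right)^{2} \cdot \frac{1}{276740} = 210^{2} \cdot \frac{1}{276740} = 44100 \cdot \frac{1}{276740} = \frac{2205}{13837}$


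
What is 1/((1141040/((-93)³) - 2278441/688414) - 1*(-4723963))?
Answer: 553730619798/2615800341704941477 ≈ 2.1169e-7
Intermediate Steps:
1/((1141040/((-93)³) - 2278441/688414) - 1*(-4723963)) = 1/((1141040/(-804357) - 2278441*1/688414) + 4723963) = 1/((1141040*(-1/804357) - 2278441/688414) + 4723963) = 1/((-1141040/804357 - 2278441/688414) + 4723963) = 1/(-2618187877997/553730619798 + 4723963) = 1/(2615800341704941477/553730619798) = 553730619798/2615800341704941477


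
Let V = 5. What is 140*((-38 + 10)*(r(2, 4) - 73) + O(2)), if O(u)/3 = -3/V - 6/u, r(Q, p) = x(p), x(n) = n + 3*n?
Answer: 221928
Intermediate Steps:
x(n) = 4*n
r(Q, p) = 4*p
O(u) = -9/5 - 18/u (O(u) = 3*(-3/5 - 6/u) = 3*(-3*⅕ - 6/u) = 3*(-⅗ - 6/u) = -9/5 - 18/u)
140*((-38 + 10)*(r(2, 4) - 73) + O(2)) = 140*((-38 + 10)*(4*4 - 73) + (-9/5 - 18/2)) = 140*(-28*(16 - 73) + (-9/5 - 18*½)) = 140*(-28*(-57) + (-9/5 - 9)) = 140*(1596 - 54/5) = 140*(7926/5) = 221928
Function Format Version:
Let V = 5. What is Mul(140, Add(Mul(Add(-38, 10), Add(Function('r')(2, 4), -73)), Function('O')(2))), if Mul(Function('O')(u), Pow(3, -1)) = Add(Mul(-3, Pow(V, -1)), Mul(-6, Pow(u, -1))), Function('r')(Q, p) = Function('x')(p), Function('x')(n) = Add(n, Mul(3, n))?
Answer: 221928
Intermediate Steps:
Function('x')(n) = Mul(4, n)
Function('r')(Q, p) = Mul(4, p)
Function('O')(u) = Add(Rational(-9, 5), Mul(-18, Pow(u, -1))) (Function('O')(u) = Mul(3, Add(Mul(-3, Pow(5, -1)), Mul(-6, Pow(u, -1)))) = Mul(3, Add(Mul(-3, Rational(1, 5)), Mul(-6, Pow(u, -1)))) = Mul(3, Add(Rational(-3, 5), Mul(-6, Pow(u, -1)))) = Add(Rational(-9, 5), Mul(-18, Pow(u, -1))))
Mul(140, Add(Mul(Add(-38, 10), Add(Function('r')(2, 4), -73)), Function('O')(2))) = Mul(140, Add(Mul(Add(-38, 10), Add(Mul(4, 4), -73)), Add(Rational(-9, 5), Mul(-18, Pow(2, -1))))) = Mul(140, Add(Mul(-28, Add(16, -73)), Add(Rational(-9, 5), Mul(-18, Rational(1, 2))))) = Mul(140, Add(Mul(-28, -57), Add(Rational(-9, 5), -9))) = Mul(140, Add(1596, Rational(-54, 5))) = Mul(140, Rational(7926, 5)) = 221928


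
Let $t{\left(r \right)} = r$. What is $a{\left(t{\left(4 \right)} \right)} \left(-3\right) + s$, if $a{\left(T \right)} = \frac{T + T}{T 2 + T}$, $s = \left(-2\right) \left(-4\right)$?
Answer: $6$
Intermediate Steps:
$s = 8$
$a{\left(T \right)} = \frac{2}{3}$ ($a{\left(T \right)} = \frac{2 T}{2 T + T} = \frac{2 T}{3 T} = 2 T \frac{1}{3 T} = \frac{2}{3}$)
$a{\left(t{\left(4 \right)} \right)} \left(-3\right) + s = \frac{2}{3} \left(-3\right) + 8 = -2 + 8 = 6$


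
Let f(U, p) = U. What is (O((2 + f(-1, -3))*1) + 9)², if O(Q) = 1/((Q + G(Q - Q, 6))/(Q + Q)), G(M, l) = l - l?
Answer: 121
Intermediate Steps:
G(M, l) = 0
O(Q) = 2 (O(Q) = 1/((Q + 0)/(Q + Q)) = 1/(Q/((2*Q))) = 1/(Q*(1/(2*Q))) = 1/(½) = 2)
(O((2 + f(-1, -3))*1) + 9)² = (2 + 9)² = 11² = 121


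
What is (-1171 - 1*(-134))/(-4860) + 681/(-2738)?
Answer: -235177/6653340 ≈ -0.035347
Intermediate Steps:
(-1171 - 1*(-134))/(-4860) + 681/(-2738) = (-1171 + 134)*(-1/4860) + 681*(-1/2738) = -1037*(-1/4860) - 681/2738 = 1037/4860 - 681/2738 = -235177/6653340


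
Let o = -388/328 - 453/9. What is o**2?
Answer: 160604929/60516 ≈ 2653.9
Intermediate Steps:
o = -12673/246 (o = -388*1/328 - 453*1/9 = -97/82 - 151/3 = -12673/246 ≈ -51.516)
o**2 = (-12673/246)**2 = 160604929/60516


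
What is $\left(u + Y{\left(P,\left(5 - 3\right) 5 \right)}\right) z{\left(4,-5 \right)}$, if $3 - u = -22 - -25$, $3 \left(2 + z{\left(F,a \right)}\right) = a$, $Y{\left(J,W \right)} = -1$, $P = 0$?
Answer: $\frac{11}{3} \approx 3.6667$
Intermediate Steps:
$z{\left(F,a \right)} = -2 + \frac{a}{3}$
$u = 0$ ($u = 3 - \left(-22 - -25\right) = 3 - \left(-22 + 25\right) = 3 - 3 = 0$)
$\left(u + Y{\left(P,\left(5 - 3\right) 5 \right)}\right) z{\left(4,-5 \right)} = \left(0 - 1\right) \left(-2 + \frac{1}{3} \left(-5\right)\right) = - (-2 - \frac{5}{3}) = \left(-1\right) \left(- \frac{11}{3}\right) = \frac{11}{3}$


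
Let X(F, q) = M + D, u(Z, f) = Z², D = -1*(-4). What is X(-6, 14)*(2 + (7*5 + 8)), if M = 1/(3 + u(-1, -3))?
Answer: 765/4 ≈ 191.25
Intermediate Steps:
D = 4
M = ¼ (M = 1/(3 + (-1)²) = 1/(3 + 1) = 1/4 = ¼ ≈ 0.25000)
X(F, q) = 17/4 (X(F, q) = ¼ + 4 = 17/4)
X(-6, 14)*(2 + (7*5 + 8)) = 17*(2 + (7*5 + 8))/4 = 17*(2 + (35 + 8))/4 = 17*(2 + 43)/4 = (17/4)*45 = 765/4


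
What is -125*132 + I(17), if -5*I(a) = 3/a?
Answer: -1402503/85 ≈ -16500.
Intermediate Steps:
I(a) = -3/(5*a)
-125*132 + I(17) = -125*132 - 3/5/17 = -16500 - 3/5*1/17 = -16500 - 3/85 = -1402503/85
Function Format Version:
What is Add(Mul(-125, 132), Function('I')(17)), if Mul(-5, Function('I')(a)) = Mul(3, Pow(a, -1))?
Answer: Rational(-1402503, 85) ≈ -16500.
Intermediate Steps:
Function('I')(a) = Mul(Rational(-3, 5), Pow(a, -1)) (Function('I')(a) = Mul(Rational(-1, 5), Mul(3, Pow(a, -1))) = Mul(Rational(-3, 5), Pow(a, -1)))
Add(Mul(-125, 132), Function('I')(17)) = Add(Mul(-125, 132), Mul(Rational(-3, 5), Pow(17, -1))) = Add(-16500, Mul(Rational(-3, 5), Rational(1, 17))) = Add(-16500, Rational(-3, 85)) = Rational(-1402503, 85)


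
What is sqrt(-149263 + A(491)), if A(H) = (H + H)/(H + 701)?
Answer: 3*I*sqrt(1472786477)/298 ≈ 386.34*I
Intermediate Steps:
A(H) = 2*H/(701 + H) (A(H) = (2*H)/(701 + H) = 2*H/(701 + H))
sqrt(-149263 + A(491)) = sqrt(-149263 + 2*491/(701 + 491)) = sqrt(-149263 + 2*491/1192) = sqrt(-149263 + 2*491*(1/1192)) = sqrt(-149263 + 491/596) = sqrt(-88960257/596) = 3*I*sqrt(1472786477)/298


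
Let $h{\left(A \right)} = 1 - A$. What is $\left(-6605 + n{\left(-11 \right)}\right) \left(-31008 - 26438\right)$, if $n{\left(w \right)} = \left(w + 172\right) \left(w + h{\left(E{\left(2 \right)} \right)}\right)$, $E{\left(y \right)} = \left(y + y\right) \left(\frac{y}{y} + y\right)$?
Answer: $582904562$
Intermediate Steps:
$E{\left(y \right)} = 2 y \left(1 + y\right)$
$n{\left(w \right)} = \left(-11 + w\right) \left(172 + w\right)$ ($n{\left(w \right)} = \left(w + 172\right) \left(w + \left(1 - 2 \cdot 2 \left(1 + 2\right)\right)\right) = \left(172 + w\right) \left(w + \left(1 - 2 \cdot 2 \cdot 3\right)\right) = \left(172 + w\right) \left(w + \left(1 - 12\right)\right) = \left(172 + w\right) \left(w - 11\right) = \left(172 + w\right) \left(-11 + w\right) = \left(-11 + w\right) \left(172 + w\right)$)
$\left(-6605 + n{\left(-11 \right)}\right) \left(-31008 - 26438\right) = \left(-6605 + \left(-1892 + \left(-11\right)^{2} + 161 \left(-11\right)\right)\right) \left(-31008 - 26438\right) = \left(-6605 - 3542\right) \left(-57446\right) = \left(-10147\right) \left(-57446\right) = 582904562$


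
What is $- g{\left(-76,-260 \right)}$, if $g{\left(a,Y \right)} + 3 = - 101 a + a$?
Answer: $-7597$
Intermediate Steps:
$g{\left(a,Y \right)} = -3 - 100 a$ ($g{\left(a,Y \right)} = -3 + \left(- 101 a + a\right) = -3 - 100 a$)
$- g{\left(-76,-260 \right)} = - (-3 - -7600) = - (-3 + 7600) = \left(-1\right) 7597 = -7597$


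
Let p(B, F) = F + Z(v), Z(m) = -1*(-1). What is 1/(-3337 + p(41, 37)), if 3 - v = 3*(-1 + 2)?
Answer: -1/3299 ≈ -0.00030312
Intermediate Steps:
v = 0 (v = 3 - 3*(-1 + 2) = 3 - 3 = 0)
Z(m) = 1
p(B, F) = 1 + F (p(B, F) = F + 1 = 1 + F)
1/(-3337 + p(41, 37)) = 1/(-3337 + (1 + 37)) = 1/(-3337 + 38) = 1/(-3299) = -1/3299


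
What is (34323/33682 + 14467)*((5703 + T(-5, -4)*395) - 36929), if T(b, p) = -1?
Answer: -15409286965357/33682 ≈ -4.5749e+8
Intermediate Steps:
(34323/33682 + 14467)*((5703 + T(-5, -4)*395) - 36929) = (34323/33682 + 14467)*((5703 - 1*395) - 36929) = (34323*(1/33682) + 14467)*((5703 - 395) - 36929) = (34323/33682 + 14467)*(5308 - 36929) = (487311817/33682)*(-31621) = -15409286965357/33682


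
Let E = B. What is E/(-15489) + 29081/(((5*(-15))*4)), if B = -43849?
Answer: -145760303/1548900 ≈ -94.106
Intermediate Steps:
E = -43849
E/(-15489) + 29081/(((5*(-15))*4)) = -43849/(-15489) + 29081/(((5*(-15))*4)) = -43849*(-1/15489) + 29081/((-75*4)) = 43849/15489 + 29081/(-300) = 43849/15489 + 29081*(-1/300) = 43849/15489 - 29081/300 = -145760303/1548900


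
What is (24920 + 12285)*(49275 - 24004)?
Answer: 940207555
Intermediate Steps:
(24920 + 12285)*(49275 - 24004) = 37205*25271 = 940207555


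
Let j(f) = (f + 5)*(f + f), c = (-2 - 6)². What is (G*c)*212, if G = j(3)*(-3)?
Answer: -1953792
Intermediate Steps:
c = 64 (c = (-8)² = 64)
j(f) = 2*f*(5 + f) (j(f) = (5 + f)*(2*f) = 2*f*(5 + f))
G = -144 (G = (2*3*(5 + 3))*(-3) = (2*3*8)*(-3) = 48*(-3) = -144)
(G*c)*212 = -144*64*212 = -9216*212 = -1953792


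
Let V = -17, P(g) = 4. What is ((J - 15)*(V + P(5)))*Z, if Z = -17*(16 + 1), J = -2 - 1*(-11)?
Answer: -22542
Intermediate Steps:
J = 9 (J = -2 + 11 = 9)
Z = -289 (Z = -17*17 = -289)
((J - 15)*(V + P(5)))*Z = ((9 - 15)*(-17 + 4))*(-289) = -6*(-13)*(-289) = 78*(-289) = -22542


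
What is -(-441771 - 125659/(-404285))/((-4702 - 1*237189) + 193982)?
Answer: -178601263076/19368890065 ≈ -9.2210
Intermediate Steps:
-(-441771 - 125659/(-404285))/((-4702 - 1*237189) + 193982) = -(-441771 - 125659*(-1/404285))/((-4702 - 237189) + 193982) = -(-441771 + 125659/404285)/(-241891 + 193982) = -(-178601263076)/(404285*(-47909)) = -(-178601263076)*(-1)/(404285*47909) = -1*178601263076/19368890065 = -178601263076/19368890065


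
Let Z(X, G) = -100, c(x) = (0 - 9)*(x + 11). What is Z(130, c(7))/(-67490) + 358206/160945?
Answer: 2419141744/1086217805 ≈ 2.2271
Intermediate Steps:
c(x) = -99 - 9*x (c(x) = -9*(11 + x) = -99 - 9*x)
Z(130, c(7))/(-67490) + 358206/160945 = -100/(-67490) + 358206/160945 = -100*(-1/67490) + 358206*(1/160945) = 10/6749 + 358206/160945 = 2419141744/1086217805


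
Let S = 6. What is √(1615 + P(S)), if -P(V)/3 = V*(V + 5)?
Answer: √1417 ≈ 37.643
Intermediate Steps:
P(V) = -3*V*(5 + V) (P(V) = -3*V*(V + 5) = -3*V*(5 + V))
√(1615 + P(S)) = √(1615 - 3*6*(5 + 6)) = √(1615 - 3*6*11) = √(1615 - 198) = √1417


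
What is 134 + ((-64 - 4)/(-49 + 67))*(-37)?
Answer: 2464/9 ≈ 273.78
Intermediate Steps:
134 + ((-64 - 4)/(-49 + 67))*(-37) = 134 - 68/18*(-37) = 134 - 68*1/18*(-37) = 134 - 34/9*(-37) = 134 + 1258/9 = 2464/9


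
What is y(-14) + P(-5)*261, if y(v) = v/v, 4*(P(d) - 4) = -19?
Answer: -779/4 ≈ -194.75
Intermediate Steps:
P(d) = -¾ (P(d) = 4 + (¼)*(-19) = 4 - 19/4 = -¾)
y(v) = 1
y(-14) + P(-5)*261 = 1 - ¾*261 = 1 - 783/4 = -779/4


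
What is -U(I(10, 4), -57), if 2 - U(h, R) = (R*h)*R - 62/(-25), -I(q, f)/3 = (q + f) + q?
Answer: -5848188/25 ≈ -2.3393e+5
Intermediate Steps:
I(q, f) = -6*q - 3*f (I(q, f) = -3*((q + f) + q) = -3*((f + q) + q) = -3*(f + 2*q) = -6*q - 3*f)
U(h, R) = -12/25 - h*R**2 (U(h, R) = 2 - ((R*h)*R - 62/(-25)) = 2 - (h*R**2 - 62*(-1/25)) = 2 - (h*R**2 + 62/25) = 2 - (62/25 + h*R**2) = 2 + (-62/25 - h*R**2) = -12/25 - h*R**2)
-U(I(10, 4), -57) = -(-12/25 - 1*(-6*10 - 3*4)*(-57)**2) = -(-12/25 - 1*(-60 - 12)*3249) = -(-12/25 - 1*(-72)*3249) = -(-12/25 + 233928) = -1*5848188/25 = -5848188/25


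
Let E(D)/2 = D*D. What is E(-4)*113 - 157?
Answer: 3459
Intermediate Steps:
E(D) = 2*D² (E(D) = 2*(D*D) = 2*D²)
E(-4)*113 - 157 = (2*(-4)²)*113 - 157 = (2*16)*113 - 157 = 32*113 - 157 = 3616 - 157 = 3459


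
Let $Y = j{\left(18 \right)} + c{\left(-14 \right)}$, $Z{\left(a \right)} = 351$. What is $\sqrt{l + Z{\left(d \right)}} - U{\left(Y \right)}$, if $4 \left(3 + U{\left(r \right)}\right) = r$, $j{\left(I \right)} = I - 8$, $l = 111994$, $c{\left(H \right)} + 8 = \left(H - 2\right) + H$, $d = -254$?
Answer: $10 + \sqrt{112345} \approx 345.18$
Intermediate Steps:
$c{\left(H \right)} = -10 + 2 H$ ($c{\left(H \right)} = -8 + \left(\left(H - 2\right) + H\right) = -8 + \left(\left(-2 + H\right) + H\right) = -8 + \left(-2 + 2 H\right) = -10 + 2 H$)
$j{\left(I \right)} = -8 + I$ ($j{\left(I \right)} = I - 8 = -8 + I$)
$Y = -28$ ($Y = \left(-8 + 18\right) + \left(-10 + 2 \left(-14\right)\right) = 10 - 38 = -28$)
$U{\left(r \right)} = -3 + \frac{r}{4}$
$\sqrt{l + Z{\left(d \right)}} - U{\left(Y \right)} = \sqrt{111994 + 351} - \left(-3 + \frac{1}{4} \left(-28\right)\right) = \sqrt{112345} - \left(-3 - 7\right) = \sqrt{112345} - -10 = \sqrt{112345} + 10 = 10 + \sqrt{112345}$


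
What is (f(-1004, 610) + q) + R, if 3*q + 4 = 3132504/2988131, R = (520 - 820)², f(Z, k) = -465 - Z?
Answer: 811618357807/8964393 ≈ 90538.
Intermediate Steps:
R = 90000 (R = (-300)² = 90000)
q = -8820020/8964393 (q = -4/3 + (3132504/2988131)/3 = -4/3 + (3132504*(1/2988131))/3 = -4/3 + (⅓)*(3132504/2988131) = -4/3 + 1044168/2988131 = -8820020/8964393 ≈ -0.98389)
(f(-1004, 610) + q) + R = ((-465 - 1*(-1004)) - 8820020/8964393) + 90000 = ((-465 + 1004) - 8820020/8964393) + 90000 = (539 - 8820020/8964393) + 90000 = 4822987807/8964393 + 90000 = 811618357807/8964393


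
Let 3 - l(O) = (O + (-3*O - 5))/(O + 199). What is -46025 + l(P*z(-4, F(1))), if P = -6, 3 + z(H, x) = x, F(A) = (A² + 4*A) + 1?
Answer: -8330013/181 ≈ -46022.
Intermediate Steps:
F(A) = 1 + A² + 4*A
z(H, x) = -3 + x
l(O) = 3 - (-5 - 2*O)/(199 + O) (l(O) = 3 - (O + (-3*O - 5))/(O + 199) = 3 - (O + (-5 - 3*O))/(199 + O) = 3 - (-5 - 2*O)/(199 + O))
-46025 + l(P*z(-4, F(1))) = -46025 + (602 + 5*(-6*(-3 + (1 + 1² + 4*1))))/(199 - 6*(-3 + (1 + 1² + 4*1))) = -46025 + (602 + 5*(-6*(-3 + (1 + 1 + 4))))/(199 - 6*(-3 + (1 + 1 + 4))) = -46025 + (602 + 5*(-6*(-3 + 6)))/(199 - 6*(-3 + 6)) = -46025 + (602 + 5*(-6*3))/(199 - 6*3) = -46025 + (602 + 5*(-18))/(199 - 18) = -46025 + (602 - 90)/181 = -46025 + (1/181)*512 = -46025 + 512/181 = -8330013/181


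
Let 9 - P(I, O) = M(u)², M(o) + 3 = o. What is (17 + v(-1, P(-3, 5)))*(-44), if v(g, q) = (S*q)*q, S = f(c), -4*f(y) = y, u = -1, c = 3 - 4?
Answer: -1287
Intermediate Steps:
c = -1
M(o) = -3 + o
f(y) = -y/4
S = ¼ (S = -¼*(-1) = ¼ ≈ 0.25000)
P(I, O) = -7 (P(I, O) = 9 - (-3 - 1)² = 9 - 1*(-4)² = 9 - 1*16 = 9 - 16 = -7)
v(g, q) = q²/4 (v(g, q) = (q/4)*q = q²/4)
(17 + v(-1, P(-3, 5)))*(-44) = (17 + (¼)*(-7)²)*(-44) = (17 + (¼)*49)*(-44) = (17 + 49/4)*(-44) = (117/4)*(-44) = -1287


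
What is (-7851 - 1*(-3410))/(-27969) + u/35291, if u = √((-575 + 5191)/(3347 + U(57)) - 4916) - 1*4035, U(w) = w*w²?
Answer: 43872416/987053979 + I*√10921863240310/1663441285 ≈ 0.044448 + 0.0019867*I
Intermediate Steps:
U(w) = w³
u = -4035 + I*√10921863240310/47135 (u = √((-575 + 5191)/(3347 + 57³) - 4916) - 1*4035 = √(4616/(3347 + 185193) - 4916) - 4035 = √(4616/188540 - 4916) - 4035 = √(4616*(1/188540) - 4916) - 4035 = √(1154/47135 - 4916) - 4035 = √(-231714506/47135) - 4035 = I*√10921863240310/47135 - 4035 = -4035 + I*√10921863240310/47135 ≈ -4035.0 + 70.114*I)
(-7851 - 1*(-3410))/(-27969) + u/35291 = (-7851 - 1*(-3410))/(-27969) + (-4035 + I*√10921863240310/47135)/35291 = (-7851 + 3410)*(-1/27969) + (-4035 + I*√10921863240310/47135)*(1/35291) = -4441*(-1/27969) + (-4035/35291 + I*√10921863240310/1663441285) = 4441/27969 + (-4035/35291 + I*√10921863240310/1663441285) = 43872416/987053979 + I*√10921863240310/1663441285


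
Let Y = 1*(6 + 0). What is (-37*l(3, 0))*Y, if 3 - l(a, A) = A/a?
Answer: -666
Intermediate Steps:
Y = 6 (Y = 1*6 = 6)
l(a, A) = 3 - A/a
(-37*l(3, 0))*Y = -37*(3 - 1*0/3)*6 = -37*(3 - 1*0*⅓)*6 = -37*(3 + 0)*6 = -37*3*6 = -111*6 = -666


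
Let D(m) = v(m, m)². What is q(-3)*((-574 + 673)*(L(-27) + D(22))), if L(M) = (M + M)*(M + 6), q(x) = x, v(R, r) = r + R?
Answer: -911790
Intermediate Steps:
v(R, r) = R + r
D(m) = 4*m² (D(m) = (m + m)² = (2*m)² = 4*m²)
L(M) = 2*M*(6 + M) (L(M) = (2*M)*(6 + M) = 2*M*(6 + M))
q(-3)*((-574 + 673)*(L(-27) + D(22))) = -3*(-574 + 673)*(2*(-27)*(6 - 27) + 4*22²) = -297*(2*(-27)*(-21) + 4*484) = -297*(1134 + 1936) = -297*3070 = -3*303930 = -911790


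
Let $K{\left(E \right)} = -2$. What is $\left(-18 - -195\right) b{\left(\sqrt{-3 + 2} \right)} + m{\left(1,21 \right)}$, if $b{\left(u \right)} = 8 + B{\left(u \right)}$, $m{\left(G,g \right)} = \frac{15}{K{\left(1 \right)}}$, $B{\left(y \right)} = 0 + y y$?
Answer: $\frac{2463}{2} \approx 1231.5$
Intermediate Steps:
$B{\left(y \right)} = y^{2}$ ($B{\left(y \right)} = 0 + y^{2} = y^{2}$)
$m{\left(G,g \right)} = - \frac{15}{2}$ ($m{\left(G,g \right)} = \frac{15}{-2} = 15 \left(- \frac{1}{2}\right) = - \frac{15}{2}$)
$b{\left(u \right)} = 8 + u^{2}$
$\left(-18 - -195\right) b{\left(\sqrt{-3 + 2} \right)} + m{\left(1,21 \right)} = \left(-18 - -195\right) \left(8 + \left(\sqrt{-3 + 2}\right)^{2}\right) - \frac{15}{2} = \left(-18 + 195\right) \left(8 + \left(\sqrt{-1}\right)^{2}\right) - \frac{15}{2} = 177 \left(8 + i^{2}\right) - \frac{15}{2} = 177 \left(8 - 1\right) - \frac{15}{2} = 177 \cdot 7 - \frac{15}{2} = 1239 - \frac{15}{2} = \frac{2463}{2}$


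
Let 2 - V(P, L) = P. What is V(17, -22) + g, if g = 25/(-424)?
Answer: -6385/424 ≈ -15.059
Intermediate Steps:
V(P, L) = 2 - P
g = -25/424 (g = 25*(-1/424) = -25/424 ≈ -0.058962)
V(17, -22) + g = (2 - 1*17) - 25/424 = (2 - 17) - 25/424 = -15 - 25/424 = -6385/424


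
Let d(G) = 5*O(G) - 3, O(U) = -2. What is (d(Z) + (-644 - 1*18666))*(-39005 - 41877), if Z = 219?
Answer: 1562882886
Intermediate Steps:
d(G) = -13 (d(G) = 5*(-2) - 3 = -10 - 3 = -13)
(d(Z) + (-644 - 1*18666))*(-39005 - 41877) = (-13 + (-644 - 1*18666))*(-39005 - 41877) = (-13 + (-644 - 18666))*(-80882) = (-13 - 19310)*(-80882) = -19323*(-80882) = 1562882886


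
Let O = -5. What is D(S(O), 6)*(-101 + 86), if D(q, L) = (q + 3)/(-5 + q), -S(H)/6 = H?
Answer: -99/5 ≈ -19.800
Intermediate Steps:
S(H) = -6*H
D(q, L) = (3 + q)/(-5 + q)
D(S(O), 6)*(-101 + 86) = ((3 - 6*(-5))/(-5 - 6*(-5)))*(-101 + 86) = ((3 + 30)/(-5 + 30))*(-15) = (33/25)*(-15) = -99/5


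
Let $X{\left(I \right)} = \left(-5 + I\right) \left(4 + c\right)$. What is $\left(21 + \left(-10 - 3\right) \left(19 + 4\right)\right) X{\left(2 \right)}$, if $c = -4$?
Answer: $0$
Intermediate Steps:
$X{\left(I \right)} = 0$ ($X{\left(I \right)} = \left(-5 + I\right) \left(4 - 4\right) = \left(-5 + I\right) 0 = 0$)
$\left(21 + \left(-10 - 3\right) \left(19 + 4\right)\right) X{\left(2 \right)} = \left(21 + \left(-10 - 3\right) \left(19 + 4\right)\right) 0 = \left(21 - 299\right) 0 = \left(-278\right) 0 = 0$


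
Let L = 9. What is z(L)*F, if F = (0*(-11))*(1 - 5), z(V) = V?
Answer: 0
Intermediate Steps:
F = 0 (F = 0*(-4) = 0)
z(L)*F = 9*0 = 0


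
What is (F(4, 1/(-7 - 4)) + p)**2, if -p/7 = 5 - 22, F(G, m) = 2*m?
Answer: 1708249/121 ≈ 14118.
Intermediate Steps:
p = 119 (p = -7*(5 - 22) = -7*(-17) = 119)
(F(4, 1/(-7 - 4)) + p)**2 = (2/(-7 - 4) + 119)**2 = (2/(-11) + 119)**2 = (2*(-1/11) + 119)**2 = (-2/11 + 119)**2 = (1307/11)**2 = 1708249/121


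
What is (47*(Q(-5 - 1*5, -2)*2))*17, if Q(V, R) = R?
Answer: -3196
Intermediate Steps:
(47*(Q(-5 - 1*5, -2)*2))*17 = (47*(-2*2))*17 = (47*(-4))*17 = -188*17 = -3196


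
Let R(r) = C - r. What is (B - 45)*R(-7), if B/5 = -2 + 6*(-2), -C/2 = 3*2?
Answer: 575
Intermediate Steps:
C = -12 (C = -6*2 = -2*6 = -12)
R(r) = -12 - r
B = -70 (B = 5*(-2 + 6*(-2)) = 5*(-2 - 12) = 5*(-14) = -70)
(B - 45)*R(-7) = (-70 - 45)*(-12 - 1*(-7)) = -115*(-12 + 7) = -115*(-5) = 575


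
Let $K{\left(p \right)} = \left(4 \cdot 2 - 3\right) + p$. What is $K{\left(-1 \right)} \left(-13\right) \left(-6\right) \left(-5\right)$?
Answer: $-1560$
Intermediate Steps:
$K{\left(p \right)} = 5 + p$ ($K{\left(p \right)} = \left(8 - 3\right) + p = 5 + p$)
$K{\left(-1 \right)} \left(-13\right) \left(-6\right) \left(-5\right) = \left(5 - 1\right) \left(-13\right) \left(-6\right) \left(-5\right) = 4 \cdot 78 \left(-5\right) = 4 \left(-390\right) = -1560$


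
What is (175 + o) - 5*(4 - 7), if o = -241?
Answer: -51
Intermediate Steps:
(175 + o) - 5*(4 - 7) = (175 - 241) - 5*(4 - 7) = -66 - 5*(-3) = -66 + 15 = -51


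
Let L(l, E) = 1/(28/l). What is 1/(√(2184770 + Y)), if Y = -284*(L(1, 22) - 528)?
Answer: √12711209/5447661 ≈ 0.00065446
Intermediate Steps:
L(l, E) = l/28
Y = 1049593/7 (Y = -284*((1/28)*1 - 528) = -284*(1/28 - 528) = -284*(-14783/28) = 1049593/7 ≈ 1.4994e+5)
1/(√(2184770 + Y)) = 1/(√(2184770 + 1049593/7)) = 1/(√(16342983/7)) = 1/(3*√12711209/7) = √12711209/5447661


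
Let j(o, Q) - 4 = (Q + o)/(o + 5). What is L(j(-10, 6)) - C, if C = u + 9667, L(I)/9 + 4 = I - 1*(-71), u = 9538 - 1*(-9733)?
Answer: -141459/5 ≈ -28292.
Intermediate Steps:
u = 19271 (u = 9538 + 9733 = 19271)
j(o, Q) = 4 + (Q + o)/(5 + o) (j(o, Q) = 4 + (Q + o)/(o + 5) = 4 + (Q + o)/(5 + o))
L(I) = 603 + 9*I (L(I) = -36 + 9*(I - 1*(-71)) = -36 + 9*(I + 71) = -36 + 9*(71 + I) = -36 + (639 + 9*I) = 603 + 9*I)
C = 28938 (C = 19271 + 9667 = 28938)
L(j(-10, 6)) - C = (603 + 9*((20 + 6 + 5*(-10))/(5 - 10))) - 1*28938 = (603 + 9*((20 + 6 - 50)/(-5))) - 28938 = (603 + 9*(-1/5*(-24))) - 28938 = (603 + 9*(24/5)) - 28938 = (603 + 216/5) - 28938 = 3231/5 - 28938 = -141459/5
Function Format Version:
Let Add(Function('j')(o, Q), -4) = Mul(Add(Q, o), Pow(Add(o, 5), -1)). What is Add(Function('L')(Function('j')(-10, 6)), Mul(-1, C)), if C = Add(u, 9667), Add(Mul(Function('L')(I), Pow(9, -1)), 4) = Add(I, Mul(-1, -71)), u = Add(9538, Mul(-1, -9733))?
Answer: Rational(-141459, 5) ≈ -28292.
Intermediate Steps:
u = 19271 (u = Add(9538, 9733) = 19271)
Function('j')(o, Q) = Add(4, Mul(Pow(Add(5, o), -1), Add(Q, o))) (Function('j')(o, Q) = Add(4, Mul(Add(Q, o), Pow(Add(o, 5), -1))) = Add(4, Mul(Add(Q, o), Pow(Add(5, o), -1))) = Add(4, Mul(Pow(Add(5, o), -1), Add(Q, o))))
Function('L')(I) = Add(603, Mul(9, I)) (Function('L')(I) = Add(-36, Mul(9, Add(I, Mul(-1, -71)))) = Add(-36, Mul(9, Add(I, 71))) = Add(-36, Mul(9, Add(71, I))) = Add(-36, Add(639, Mul(9, I))) = Add(603, Mul(9, I)))
C = 28938 (C = Add(19271, 9667) = 28938)
Add(Function('L')(Function('j')(-10, 6)), Mul(-1, C)) = Add(Add(603, Mul(9, Mul(Pow(Add(5, -10), -1), Add(20, 6, Mul(5, -10))))), Mul(-1, 28938)) = Add(Add(603, Mul(9, Mul(Pow(-5, -1), Add(20, 6, -50)))), -28938) = Add(Add(603, Mul(9, Mul(Rational(-1, 5), -24))), -28938) = Add(Add(603, Mul(9, Rational(24, 5))), -28938) = Add(Add(603, Rational(216, 5)), -28938) = Add(Rational(3231, 5), -28938) = Rational(-141459, 5)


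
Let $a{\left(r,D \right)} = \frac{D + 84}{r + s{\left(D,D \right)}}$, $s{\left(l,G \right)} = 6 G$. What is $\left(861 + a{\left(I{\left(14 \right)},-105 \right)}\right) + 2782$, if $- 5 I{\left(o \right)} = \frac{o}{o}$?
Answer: $\frac{11479198}{3151} \approx 3643.0$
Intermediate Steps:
$I{\left(o \right)} = - \frac{1}{5}$ ($I{\left(o \right)} = - \frac{o \frac{1}{o}}{5} = \left(- \frac{1}{5}\right) 1 = - \frac{1}{5}$)
$a{\left(r,D \right)} = \frac{84 + D}{r + 6 D}$ ($a{\left(r,D \right)} = \frac{D + 84}{r + 6 D} = \frac{84 + D}{r + 6 D}$)
$\left(861 + a{\left(I{\left(14 \right)},-105 \right)}\right) + 2782 = \left(861 + \frac{84 - 105}{- \frac{1}{5} + 6 \left(-105\right)}\right) + 2782 = \left(861 + \frac{1}{- \frac{1}{5} - 630} \left(-21\right)\right) + 2782 = \left(861 + \frac{1}{- \frac{3151}{5}} \left(-21\right)\right) + 2782 = \left(861 - - \frac{105}{3151}\right) + 2782 = \left(861 + \frac{105}{3151}\right) + 2782 = \frac{2713116}{3151} + 2782 = \frac{11479198}{3151}$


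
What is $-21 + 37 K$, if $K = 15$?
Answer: $534$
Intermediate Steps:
$-21 + 37 K = -21 + 37 \cdot 15 = -21 + 555 = 534$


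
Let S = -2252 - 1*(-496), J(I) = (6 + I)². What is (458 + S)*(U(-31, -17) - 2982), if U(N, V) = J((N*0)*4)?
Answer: 3823908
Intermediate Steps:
S = -1756 (S = -2252 + 496 = -1756)
U(N, V) = 36 (U(N, V) = (6 + (N*0)*4)² = (6 + 0*4)² = (6 + 0)² = 6² = 36)
(458 + S)*(U(-31, -17) - 2982) = (458 - 1756)*(36 - 2982) = -1298*(-2946) = 3823908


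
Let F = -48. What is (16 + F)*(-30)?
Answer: 960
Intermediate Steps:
(16 + F)*(-30) = (16 - 48)*(-30) = -32*(-30) = 960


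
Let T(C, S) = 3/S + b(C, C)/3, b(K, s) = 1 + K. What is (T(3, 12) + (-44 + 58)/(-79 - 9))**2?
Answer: 2209/1089 ≈ 2.0285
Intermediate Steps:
T(C, S) = 1/3 + 3/S + C/3 (T(C, S) = 3/S + (1 + C)/3 = 3/S + (1 + C)*(1/3) = 3/S + (1/3 + C/3) = 1/3 + 3/S + C/3)
(T(3, 12) + (-44 + 58)/(-79 - 9))**2 = ((1/3)*(9 + 12*(1 + 3))/12 + (-44 + 58)/(-79 - 9))**2 = ((1/3)*(1/12)*(9 + 12*4) + 14/(-88))**2 = ((1/3)*(1/12)*(9 + 48) + 14*(-1/88))**2 = ((1/3)*(1/12)*57 - 7/44)**2 = (19/12 - 7/44)**2 = (47/33)**2 = 2209/1089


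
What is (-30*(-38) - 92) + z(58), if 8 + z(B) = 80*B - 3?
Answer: 5677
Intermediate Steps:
z(B) = -11 + 80*B (z(B) = -8 + (80*B - 3) = -8 + (-3 + 80*B) = -11 + 80*B)
(-30*(-38) - 92) + z(58) = (-30*(-38) - 92) + (-11 + 80*58) = (1140 - 92) + (-11 + 4640) = 1048 + 4629 = 5677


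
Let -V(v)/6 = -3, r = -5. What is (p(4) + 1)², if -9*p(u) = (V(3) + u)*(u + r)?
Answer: 961/81 ≈ 11.864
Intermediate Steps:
V(v) = 18 (V(v) = -6*(-3) = 18)
p(u) = -(-5 + u)*(18 + u)/9 (p(u) = -(18 + u)*(u - 5)/9 = -(18 + u)*(-5 + u)/9 = -(-5 + u)*(18 + u)/9)
(p(4) + 1)² = ((10 - 13/9*4 - ⅑*4²) + 1)² = ((10 - 52/9 - ⅑*16) + 1)² = ((10 - 52/9 - 16/9) + 1)² = (22/9 + 1)² = (31/9)² = 961/81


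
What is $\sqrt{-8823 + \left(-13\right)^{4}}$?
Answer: $\sqrt{19738} \approx 140.49$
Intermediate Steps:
$\sqrt{-8823 + \left(-13\right)^{4}} = \sqrt{-8823 + 28561} = \sqrt{19738}$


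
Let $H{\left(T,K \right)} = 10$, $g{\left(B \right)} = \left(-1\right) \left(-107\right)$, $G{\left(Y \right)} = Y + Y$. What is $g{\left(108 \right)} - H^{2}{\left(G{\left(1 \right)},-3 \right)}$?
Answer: $7$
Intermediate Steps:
$G{\left(Y \right)} = 2 Y$
$g{\left(B \right)} = 107$
$g{\left(108 \right)} - H^{2}{\left(G{\left(1 \right)},-3 \right)} = 107 - 10^{2} = 107 - 100 = 7$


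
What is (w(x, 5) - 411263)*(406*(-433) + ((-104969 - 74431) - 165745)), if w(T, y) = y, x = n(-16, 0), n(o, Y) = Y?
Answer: 214241976294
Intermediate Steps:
x = 0
(w(x, 5) - 411263)*(406*(-433) + ((-104969 - 74431) - 165745)) = (5 - 411263)*(406*(-433) + ((-104969 - 74431) - 165745)) = -411258*(-175798 + (-179400 - 165745)) = -411258*(-175798 - 345145) = -411258*(-520943) = 214241976294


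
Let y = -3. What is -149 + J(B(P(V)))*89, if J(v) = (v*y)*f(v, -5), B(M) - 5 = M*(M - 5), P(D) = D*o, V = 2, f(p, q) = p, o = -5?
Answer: -6414824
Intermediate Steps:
P(D) = -5*D (P(D) = D*(-5) = -5*D)
B(M) = 5 + M*(-5 + M) (B(M) = 5 + M*(M - 5) = 5 + M*(-5 + M))
J(v) = -3*v² (J(v) = (v*(-3))*v = (-3*v)*v = -3*v²)
-149 + J(B(P(V)))*89 = -149 - 3*(5 + (-5*2)² - (-25)*2)²*89 = -149 - 3*(5 + (-10)² - 5*(-10))²*89 = -149 - 3*(5 + 100 + 50)²*89 = -149 - 3*155²*89 = -149 - 3*24025*89 = -149 - 72075*89 = -149 - 6414675 = -6414824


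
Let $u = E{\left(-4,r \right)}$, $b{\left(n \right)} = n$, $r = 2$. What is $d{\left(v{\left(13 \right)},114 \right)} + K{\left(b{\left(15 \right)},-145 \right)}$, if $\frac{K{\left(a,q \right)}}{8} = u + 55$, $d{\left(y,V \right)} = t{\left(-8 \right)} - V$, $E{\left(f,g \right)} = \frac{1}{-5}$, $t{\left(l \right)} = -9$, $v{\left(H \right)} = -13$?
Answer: $\frac{1577}{5} \approx 315.4$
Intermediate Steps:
$E{\left(f,g \right)} = - \frac{1}{5}$
$u = - \frac{1}{5} \approx -0.2$
$d{\left(y,V \right)} = -9 - V$
$K{\left(a,q \right)} = \frac{2192}{5}$ ($K{\left(a,q \right)} = 8 \left(- \frac{1}{5} + 55\right) = 8 \cdot \frac{274}{5} = \frac{2192}{5}$)
$d{\left(v{\left(13 \right)},114 \right)} + K{\left(b{\left(15 \right)},-145 \right)} = \left(-9 - 114\right) + \frac{2192}{5} = -123 + \frac{2192}{5} = \frac{1577}{5}$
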